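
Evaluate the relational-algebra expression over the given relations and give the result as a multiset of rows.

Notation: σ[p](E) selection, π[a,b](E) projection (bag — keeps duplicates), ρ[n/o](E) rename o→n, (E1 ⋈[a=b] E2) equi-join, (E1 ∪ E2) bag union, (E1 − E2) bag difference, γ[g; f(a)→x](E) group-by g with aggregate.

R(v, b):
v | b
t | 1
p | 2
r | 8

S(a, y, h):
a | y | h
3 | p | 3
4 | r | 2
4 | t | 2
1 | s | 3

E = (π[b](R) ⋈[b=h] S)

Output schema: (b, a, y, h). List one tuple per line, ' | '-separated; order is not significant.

Stepwise |·|:
  R → 3
  π[b](R) → 3
  S → 4
  (π[b](R) ⋈[b=h] S) → 2

== RESULT ==
b | a | y | h
2 | 4 | r | 2
2 | 4 | t | 2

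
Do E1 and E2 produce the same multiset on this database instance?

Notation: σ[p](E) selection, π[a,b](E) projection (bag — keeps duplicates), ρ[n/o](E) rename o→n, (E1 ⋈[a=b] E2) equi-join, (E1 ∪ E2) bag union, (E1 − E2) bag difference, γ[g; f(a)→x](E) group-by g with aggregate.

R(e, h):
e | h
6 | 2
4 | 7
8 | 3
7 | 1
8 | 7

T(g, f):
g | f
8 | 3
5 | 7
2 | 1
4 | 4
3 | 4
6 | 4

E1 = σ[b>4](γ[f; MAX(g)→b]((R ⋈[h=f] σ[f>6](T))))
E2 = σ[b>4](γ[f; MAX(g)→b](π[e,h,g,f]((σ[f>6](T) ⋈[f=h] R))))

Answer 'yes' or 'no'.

E1 row counts bottom-up:
  R → 5
  T → 6
  σ[f>6](T) → 1
  (R ⋈[h=f] σ[f>6](T)) → 2
  γ[f; MAX(g)→b]((R ⋈[h=f] σ[f>6](T))) → 1
  σ[b>4](γ[f; MAX(g)→b]((R ⋈[h=f] σ[f>6](T)))) → 1
E2 row counts bottom-up:
  T → 6
  σ[f>6](T) → 1
  R → 5
  (σ[f>6](T) ⋈[f=h] R) → 2
  π[e,h,g,f]((σ[f>6](T) ⋈[f=h] R)) → 2
  γ[f; MAX(g)→b](π[e,h,g,f]((σ[f>6](T) ⋈[f=h] R))) → 1
  σ[b>4](γ[f; MAX(g)→b](π[e,h,g,f]((σ[f>6](T) ⋈[f=h] R)))) → 1

E1 and E2 produce the same multiset:
f | b
7 | 5

yes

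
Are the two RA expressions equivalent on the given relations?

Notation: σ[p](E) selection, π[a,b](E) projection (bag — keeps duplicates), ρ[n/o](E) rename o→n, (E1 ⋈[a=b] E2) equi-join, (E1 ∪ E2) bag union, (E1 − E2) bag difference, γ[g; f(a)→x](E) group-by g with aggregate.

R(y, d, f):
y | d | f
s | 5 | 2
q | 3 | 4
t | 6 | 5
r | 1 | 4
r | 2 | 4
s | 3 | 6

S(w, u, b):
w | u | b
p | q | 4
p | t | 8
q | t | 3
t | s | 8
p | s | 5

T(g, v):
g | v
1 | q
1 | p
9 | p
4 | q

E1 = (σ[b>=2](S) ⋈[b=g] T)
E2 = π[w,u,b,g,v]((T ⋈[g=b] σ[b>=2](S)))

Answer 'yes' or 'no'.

E1 subexpression sizes:
  S → 5
  σ[b>=2](S) → 5
  T → 4
  (σ[b>=2](S) ⋈[b=g] T) → 1
E2 subexpression sizes:
  T → 4
  S → 5
  σ[b>=2](S) → 5
  (T ⋈[g=b] σ[b>=2](S)) → 1
  π[w,u,b,g,v]((T ⋈[g=b] σ[b>=2](S))) → 1

E1 and E2 produce the same multiset:
w | u | b | g | v
p | q | 4 | 4 | q

yes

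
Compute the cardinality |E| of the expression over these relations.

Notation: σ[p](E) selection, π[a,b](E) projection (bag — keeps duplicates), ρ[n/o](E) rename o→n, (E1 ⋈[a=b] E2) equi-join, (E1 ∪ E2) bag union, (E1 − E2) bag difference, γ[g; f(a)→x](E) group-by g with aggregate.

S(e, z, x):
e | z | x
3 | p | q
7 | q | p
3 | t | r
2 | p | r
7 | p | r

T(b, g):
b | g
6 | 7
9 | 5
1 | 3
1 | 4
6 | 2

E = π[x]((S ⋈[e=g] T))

Subexpression sizes:
  S → 5
  T → 5
  (S ⋈[e=g] T) → 5
  π[x]((S ⋈[e=g] T)) → 5

|E| = 5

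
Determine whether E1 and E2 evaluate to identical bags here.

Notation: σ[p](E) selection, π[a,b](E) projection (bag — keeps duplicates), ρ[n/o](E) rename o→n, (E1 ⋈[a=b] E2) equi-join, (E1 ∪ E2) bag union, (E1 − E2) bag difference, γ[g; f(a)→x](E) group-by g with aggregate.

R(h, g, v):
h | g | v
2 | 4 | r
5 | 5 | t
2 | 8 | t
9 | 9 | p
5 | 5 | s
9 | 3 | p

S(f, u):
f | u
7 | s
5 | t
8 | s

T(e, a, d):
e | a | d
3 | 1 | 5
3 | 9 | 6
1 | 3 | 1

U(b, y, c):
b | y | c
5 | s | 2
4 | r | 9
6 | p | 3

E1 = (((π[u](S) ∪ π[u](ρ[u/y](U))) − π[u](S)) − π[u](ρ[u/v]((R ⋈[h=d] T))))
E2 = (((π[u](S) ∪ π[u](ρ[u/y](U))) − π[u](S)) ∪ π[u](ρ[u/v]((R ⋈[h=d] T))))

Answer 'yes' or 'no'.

E1 stepwise |·|:
  S → 3
  π[u](S) → 3
  U → 3
  ρ[u/y](U) → 3
  π[u](ρ[u/y](U)) → 3
  (π[u](S) ∪ π[u](ρ[u/y](U))) → 6
  S → 3
  π[u](S) → 3
  ((π[u](S) ∪ π[u](ρ[u/y](U))) − π[u](S)) → 3
  R → 6
  T → 3
  (R ⋈[h=d] T) → 2
  ρ[u/v]((R ⋈[h=d] T)) → 2
  π[u](ρ[u/v]((R ⋈[h=d] T))) → 2
  (((π[u](S) ∪ π[u](ρ[u/y](U))) − π[u](S)) − π[u](ρ[u/v]((R ⋈[h=d] T)))) → 2
E2 stepwise |·|:
  S → 3
  π[u](S) → 3
  U → 3
  ρ[u/y](U) → 3
  π[u](ρ[u/y](U)) → 3
  (π[u](S) ∪ π[u](ρ[u/y](U))) → 6
  S → 3
  π[u](S) → 3
  ((π[u](S) ∪ π[u](ρ[u/y](U))) − π[u](S)) → 3
  R → 6
  T → 3
  (R ⋈[h=d] T) → 2
  ρ[u/v]((R ⋈[h=d] T)) → 2
  π[u](ρ[u/v]((R ⋈[h=d] T))) → 2
  (((π[u](S) ∪ π[u](ρ[u/y](U))) − π[u](S)) ∪ π[u](ρ[u/v]((R ⋈[h=d] T)))) → 5

E1 result:
u
p
r
E2 result:
u
p
r
s
s
t
Witness: ('s',) appears 0× in E1 but 2× in E2.

no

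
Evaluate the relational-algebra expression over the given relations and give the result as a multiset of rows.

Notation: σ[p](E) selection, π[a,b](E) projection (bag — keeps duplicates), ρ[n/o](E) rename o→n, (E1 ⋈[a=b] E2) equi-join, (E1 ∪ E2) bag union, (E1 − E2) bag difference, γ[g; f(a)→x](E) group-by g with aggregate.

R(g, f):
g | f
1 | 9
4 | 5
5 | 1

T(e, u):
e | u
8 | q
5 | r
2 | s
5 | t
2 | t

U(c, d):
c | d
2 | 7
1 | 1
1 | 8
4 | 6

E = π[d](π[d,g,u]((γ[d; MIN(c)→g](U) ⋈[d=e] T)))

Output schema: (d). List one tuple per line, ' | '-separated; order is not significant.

Row counts bottom-up:
  U → 4
  γ[d; MIN(c)→g](U) → 4
  T → 5
  (γ[d; MIN(c)→g](U) ⋈[d=e] T) → 1
  π[d,g,u]((γ[d; MIN(c)→g](U) ⋈[d=e] T)) → 1
  π[d](π[d,g,u]((γ[d; MIN(c)→g](U) ⋈[d=e] T))) → 1

== RESULT ==
d
8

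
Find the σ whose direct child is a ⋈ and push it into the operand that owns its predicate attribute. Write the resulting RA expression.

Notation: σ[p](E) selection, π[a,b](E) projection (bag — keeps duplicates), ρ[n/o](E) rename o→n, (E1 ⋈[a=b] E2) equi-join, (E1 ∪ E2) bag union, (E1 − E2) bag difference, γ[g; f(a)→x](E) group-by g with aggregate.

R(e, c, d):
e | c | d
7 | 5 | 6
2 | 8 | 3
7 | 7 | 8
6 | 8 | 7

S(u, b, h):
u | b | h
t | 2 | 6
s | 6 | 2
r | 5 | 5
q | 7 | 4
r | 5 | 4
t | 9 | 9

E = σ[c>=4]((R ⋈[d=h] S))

σ filters on c, owned by the left side.
E' = (σ[c>=4](R) ⋈[d=h] S)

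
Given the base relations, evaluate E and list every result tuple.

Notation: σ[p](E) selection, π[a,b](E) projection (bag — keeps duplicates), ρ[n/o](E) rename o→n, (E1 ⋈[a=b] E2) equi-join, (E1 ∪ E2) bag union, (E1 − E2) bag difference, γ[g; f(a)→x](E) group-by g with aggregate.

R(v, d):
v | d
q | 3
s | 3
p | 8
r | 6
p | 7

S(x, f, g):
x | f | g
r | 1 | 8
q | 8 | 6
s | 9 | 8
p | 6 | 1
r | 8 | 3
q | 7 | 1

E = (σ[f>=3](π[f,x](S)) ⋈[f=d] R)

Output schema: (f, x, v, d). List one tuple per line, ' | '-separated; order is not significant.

Row counts bottom-up:
  S → 6
  π[f,x](S) → 6
  σ[f>=3](π[f,x](S)) → 5
  R → 5
  (σ[f>=3](π[f,x](S)) ⋈[f=d] R) → 4

== RESULT ==
f | x | v | d
6 | p | r | 6
7 | q | p | 7
8 | q | p | 8
8 | r | p | 8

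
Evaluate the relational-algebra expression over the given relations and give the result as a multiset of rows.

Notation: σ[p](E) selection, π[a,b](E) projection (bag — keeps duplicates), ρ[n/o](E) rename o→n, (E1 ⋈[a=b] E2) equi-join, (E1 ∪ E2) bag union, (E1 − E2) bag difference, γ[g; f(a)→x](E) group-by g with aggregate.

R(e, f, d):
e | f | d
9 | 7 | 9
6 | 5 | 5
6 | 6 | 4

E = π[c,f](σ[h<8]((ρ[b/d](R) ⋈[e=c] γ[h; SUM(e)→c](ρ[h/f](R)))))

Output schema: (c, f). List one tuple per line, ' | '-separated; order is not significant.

Stepwise |·|:
  R → 3
  ρ[b/d](R) → 3
  R → 3
  ρ[h/f](R) → 3
  γ[h; SUM(e)→c](ρ[h/f](R)) → 3
  (ρ[b/d](R) ⋈[e=c] γ[h; SUM(e)→c](ρ[h/f](R))) → 5
  σ[h<8]((ρ[b/d](R) ⋈[e=c] γ[h; SUM(e)→c](ρ[h/f](R)))) → 5
  π[c,f](σ[h<8]((ρ[b/d](R) ⋈[e=c] γ[h; SUM(e)→c](ρ[h/f](R))))) → 5

== RESULT ==
c | f
6 | 5
6 | 5
6 | 6
6 | 6
9 | 7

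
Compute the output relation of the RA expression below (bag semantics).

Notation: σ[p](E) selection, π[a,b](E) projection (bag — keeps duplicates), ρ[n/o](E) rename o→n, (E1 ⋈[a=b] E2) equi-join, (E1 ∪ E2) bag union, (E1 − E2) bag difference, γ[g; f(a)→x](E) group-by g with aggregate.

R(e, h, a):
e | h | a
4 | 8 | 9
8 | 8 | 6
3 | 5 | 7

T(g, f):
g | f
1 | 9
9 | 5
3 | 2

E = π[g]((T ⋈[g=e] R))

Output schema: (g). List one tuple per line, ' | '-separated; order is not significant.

Stepwise |·|:
  T → 3
  R → 3
  (T ⋈[g=e] R) → 1
  π[g]((T ⋈[g=e] R)) → 1

== RESULT ==
g
3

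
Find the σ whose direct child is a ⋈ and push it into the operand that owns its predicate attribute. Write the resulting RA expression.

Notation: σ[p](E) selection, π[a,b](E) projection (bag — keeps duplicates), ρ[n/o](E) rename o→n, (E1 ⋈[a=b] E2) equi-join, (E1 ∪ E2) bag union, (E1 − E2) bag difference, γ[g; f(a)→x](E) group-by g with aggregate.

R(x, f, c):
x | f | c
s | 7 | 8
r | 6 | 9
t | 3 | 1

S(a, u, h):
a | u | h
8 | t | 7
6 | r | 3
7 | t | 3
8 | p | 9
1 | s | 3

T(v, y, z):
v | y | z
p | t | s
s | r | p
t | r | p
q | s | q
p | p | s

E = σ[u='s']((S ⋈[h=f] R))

σ filters on u, owned by the left side.
E' = (σ[u='s'](S) ⋈[h=f] R)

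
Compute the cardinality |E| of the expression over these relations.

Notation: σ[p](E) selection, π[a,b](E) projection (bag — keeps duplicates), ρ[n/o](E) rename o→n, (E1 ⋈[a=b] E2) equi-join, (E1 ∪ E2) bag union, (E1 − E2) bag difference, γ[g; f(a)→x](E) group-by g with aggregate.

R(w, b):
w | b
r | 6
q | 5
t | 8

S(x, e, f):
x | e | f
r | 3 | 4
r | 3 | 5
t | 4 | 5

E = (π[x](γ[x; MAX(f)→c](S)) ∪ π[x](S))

Subexpression sizes:
  S → 3
  γ[x; MAX(f)→c](S) → 2
  π[x](γ[x; MAX(f)→c](S)) → 2
  S → 3
  π[x](S) → 3
  (π[x](γ[x; MAX(f)→c](S)) ∪ π[x](S)) → 5

|E| = 5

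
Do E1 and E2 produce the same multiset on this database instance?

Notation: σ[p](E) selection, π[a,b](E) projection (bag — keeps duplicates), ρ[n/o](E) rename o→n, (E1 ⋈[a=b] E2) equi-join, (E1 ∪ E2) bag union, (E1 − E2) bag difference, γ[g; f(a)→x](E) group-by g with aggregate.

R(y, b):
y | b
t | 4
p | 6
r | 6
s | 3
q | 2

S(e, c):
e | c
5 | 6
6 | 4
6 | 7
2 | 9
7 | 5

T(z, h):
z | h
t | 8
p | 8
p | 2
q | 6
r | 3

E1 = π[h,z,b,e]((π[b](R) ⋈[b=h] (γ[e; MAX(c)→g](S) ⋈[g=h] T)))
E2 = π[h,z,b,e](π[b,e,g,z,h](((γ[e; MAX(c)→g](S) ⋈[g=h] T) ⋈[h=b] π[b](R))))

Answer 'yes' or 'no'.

E1 subexpression sizes:
  R → 5
  π[b](R) → 5
  S → 5
  γ[e; MAX(c)→g](S) → 4
  T → 5
  (γ[e; MAX(c)→g](S) ⋈[g=h] T) → 1
  (π[b](R) ⋈[b=h] (γ[e; MAX(c)→g](S) ⋈[g=h] T)) → 2
  π[h,z,b,e]((π[b](R) ⋈[b=h] (γ[e; MAX(c)→g](S) ⋈[g=h] T))) → 2
E2 subexpression sizes:
  S → 5
  γ[e; MAX(c)→g](S) → 4
  T → 5
  (γ[e; MAX(c)→g](S) ⋈[g=h] T) → 1
  R → 5
  π[b](R) → 5
  ((γ[e; MAX(c)→g](S) ⋈[g=h] T) ⋈[h=b] π[b](R)) → 2
  π[b,e,g,z,h](((γ[e; MAX(c)→g](S) ⋈[g=h] T) ⋈[h=b] π[b](R))) → 2
  π[h,z,b,e](π[b,e,g,z,h](((γ[e; MAX(c)→g](S) ⋈[g=h] T) ⋈[h=b] π[b](R)))) → 2

E1 and E2 produce the same multiset:
h | z | b | e
6 | q | 6 | 5
6 | q | 6 | 5

yes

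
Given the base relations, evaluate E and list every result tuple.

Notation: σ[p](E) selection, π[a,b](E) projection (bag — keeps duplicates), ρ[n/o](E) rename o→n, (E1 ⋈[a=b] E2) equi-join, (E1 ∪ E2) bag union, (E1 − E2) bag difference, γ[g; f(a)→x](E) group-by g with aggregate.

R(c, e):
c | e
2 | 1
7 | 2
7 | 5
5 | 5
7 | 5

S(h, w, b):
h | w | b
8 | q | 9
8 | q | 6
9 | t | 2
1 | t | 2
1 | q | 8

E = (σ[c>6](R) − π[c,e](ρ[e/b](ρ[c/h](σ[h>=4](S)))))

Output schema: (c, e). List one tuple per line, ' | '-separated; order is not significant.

Per-node cardinality:
  R → 5
  σ[c>6](R) → 3
  S → 5
  σ[h>=4](S) → 3
  ρ[c/h](σ[h>=4](S)) → 3
  ρ[e/b](ρ[c/h](σ[h>=4](S))) → 3
  π[c,e](ρ[e/b](ρ[c/h](σ[h>=4](S)))) → 3
  (σ[c>6](R) − π[c,e](ρ[e/b](ρ[c/h](σ[h>=4](S))))) → 3

== RESULT ==
c | e
7 | 2
7 | 5
7 | 5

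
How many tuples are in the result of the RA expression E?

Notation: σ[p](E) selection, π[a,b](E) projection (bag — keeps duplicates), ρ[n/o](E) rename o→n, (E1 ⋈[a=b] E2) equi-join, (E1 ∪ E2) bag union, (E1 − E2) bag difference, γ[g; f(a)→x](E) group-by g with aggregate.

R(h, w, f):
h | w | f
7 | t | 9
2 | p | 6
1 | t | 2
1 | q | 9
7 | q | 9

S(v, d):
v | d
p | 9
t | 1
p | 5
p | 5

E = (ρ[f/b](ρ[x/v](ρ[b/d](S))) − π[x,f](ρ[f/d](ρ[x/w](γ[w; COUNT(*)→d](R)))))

Stepwise |·|:
  S → 4
  ρ[b/d](S) → 4
  ρ[x/v](ρ[b/d](S)) → 4
  ρ[f/b](ρ[x/v](ρ[b/d](S))) → 4
  R → 5
  γ[w; COUNT(*)→d](R) → 3
  ρ[x/w](γ[w; COUNT(*)→d](R)) → 3
  ρ[f/d](ρ[x/w](γ[w; COUNT(*)→d](R))) → 3
  π[x,f](ρ[f/d](ρ[x/w](γ[w; COUNT(*)→d](R)))) → 3
  (ρ[f/b](ρ[x/v](ρ[b/d](S))) − π[x,f](ρ[f/d](ρ[x/w](γ[w; COUNT(*)→d](R))))) → 4

|E| = 4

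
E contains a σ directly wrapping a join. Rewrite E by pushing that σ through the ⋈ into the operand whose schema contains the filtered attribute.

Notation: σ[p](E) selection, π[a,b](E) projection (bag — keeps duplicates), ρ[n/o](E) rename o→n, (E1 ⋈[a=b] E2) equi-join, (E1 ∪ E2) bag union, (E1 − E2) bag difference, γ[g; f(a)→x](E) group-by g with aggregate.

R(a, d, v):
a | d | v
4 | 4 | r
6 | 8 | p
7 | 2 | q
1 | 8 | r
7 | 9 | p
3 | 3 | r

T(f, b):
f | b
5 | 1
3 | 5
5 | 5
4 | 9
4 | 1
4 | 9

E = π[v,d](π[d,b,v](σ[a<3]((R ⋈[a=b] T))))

σ filters on a, owned by the left side.
E' = π[v,d](π[d,b,v]((σ[a<3](R) ⋈[a=b] T)))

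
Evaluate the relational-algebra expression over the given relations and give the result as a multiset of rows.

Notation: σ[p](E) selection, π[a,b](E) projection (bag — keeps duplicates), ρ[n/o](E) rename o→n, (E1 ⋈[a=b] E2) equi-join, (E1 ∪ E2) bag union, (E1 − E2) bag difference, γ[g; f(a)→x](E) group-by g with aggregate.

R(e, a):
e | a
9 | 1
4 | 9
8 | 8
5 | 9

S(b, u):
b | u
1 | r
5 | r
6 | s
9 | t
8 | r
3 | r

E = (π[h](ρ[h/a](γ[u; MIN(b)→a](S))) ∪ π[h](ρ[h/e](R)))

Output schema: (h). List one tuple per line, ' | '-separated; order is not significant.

Stepwise |·|:
  S → 6
  γ[u; MIN(b)→a](S) → 3
  ρ[h/a](γ[u; MIN(b)→a](S)) → 3
  π[h](ρ[h/a](γ[u; MIN(b)→a](S))) → 3
  R → 4
  ρ[h/e](R) → 4
  π[h](ρ[h/e](R)) → 4
  (π[h](ρ[h/a](γ[u; MIN(b)→a](S))) ∪ π[h](ρ[h/e](R))) → 7

== RESULT ==
h
1
4
5
6
8
9
9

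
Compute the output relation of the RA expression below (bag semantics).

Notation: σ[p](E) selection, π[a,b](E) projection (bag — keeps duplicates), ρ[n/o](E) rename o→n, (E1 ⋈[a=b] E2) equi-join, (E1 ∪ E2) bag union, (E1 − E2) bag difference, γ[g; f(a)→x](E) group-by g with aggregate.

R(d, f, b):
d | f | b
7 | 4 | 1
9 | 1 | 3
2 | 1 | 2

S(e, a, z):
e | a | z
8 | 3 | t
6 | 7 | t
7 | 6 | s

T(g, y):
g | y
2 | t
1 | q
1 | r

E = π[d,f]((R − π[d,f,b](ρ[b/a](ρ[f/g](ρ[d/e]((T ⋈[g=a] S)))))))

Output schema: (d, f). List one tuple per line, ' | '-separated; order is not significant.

Subexpression sizes:
  R → 3
  T → 3
  S → 3
  (T ⋈[g=a] S) → 0
  ρ[d/e]((T ⋈[g=a] S)) → 0
  ρ[f/g](ρ[d/e]((T ⋈[g=a] S))) → 0
  ρ[b/a](ρ[f/g](ρ[d/e]((T ⋈[g=a] S)))) → 0
  π[d,f,b](ρ[b/a](ρ[f/g](ρ[d/e]((T ⋈[g=a] S))))) → 0
  (R − π[d,f,b](ρ[b/a](ρ[f/g](ρ[d/e]((T ⋈[g=a] S)))))) → 3
  π[d,f]((R − π[d,f,b](ρ[b/a](ρ[f/g](ρ[d/e]((T ⋈[g=a] S))))))) → 3

== RESULT ==
d | f
2 | 1
7 | 4
9 | 1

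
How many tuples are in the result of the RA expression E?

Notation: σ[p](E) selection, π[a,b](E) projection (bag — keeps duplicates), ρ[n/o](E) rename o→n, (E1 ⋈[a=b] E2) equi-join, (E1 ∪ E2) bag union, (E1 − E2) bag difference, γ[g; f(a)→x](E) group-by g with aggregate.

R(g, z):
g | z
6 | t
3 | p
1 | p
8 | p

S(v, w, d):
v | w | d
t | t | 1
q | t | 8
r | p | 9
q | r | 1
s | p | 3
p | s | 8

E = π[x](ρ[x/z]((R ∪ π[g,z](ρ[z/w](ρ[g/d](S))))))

Per-node cardinality:
  R → 4
  S → 6
  ρ[g/d](S) → 6
  ρ[z/w](ρ[g/d](S)) → 6
  π[g,z](ρ[z/w](ρ[g/d](S))) → 6
  (R ∪ π[g,z](ρ[z/w](ρ[g/d](S)))) → 10
  ρ[x/z]((R ∪ π[g,z](ρ[z/w](ρ[g/d](S))))) → 10
  π[x](ρ[x/z]((R ∪ π[g,z](ρ[z/w](ρ[g/d](S)))))) → 10

|E| = 10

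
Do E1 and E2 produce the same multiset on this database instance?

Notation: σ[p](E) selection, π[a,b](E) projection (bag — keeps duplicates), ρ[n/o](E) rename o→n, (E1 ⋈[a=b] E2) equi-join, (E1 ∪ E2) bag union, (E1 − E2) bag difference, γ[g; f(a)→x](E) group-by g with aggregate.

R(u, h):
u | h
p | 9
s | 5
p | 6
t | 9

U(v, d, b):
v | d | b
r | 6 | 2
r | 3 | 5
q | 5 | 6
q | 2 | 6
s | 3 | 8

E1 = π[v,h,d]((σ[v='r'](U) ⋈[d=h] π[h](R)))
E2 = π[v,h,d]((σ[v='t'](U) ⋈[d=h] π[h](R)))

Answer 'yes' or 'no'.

E1 row counts bottom-up:
  U → 5
  σ[v='r'](U) → 2
  R → 4
  π[h](R) → 4
  (σ[v='r'](U) ⋈[d=h] π[h](R)) → 1
  π[v,h,d]((σ[v='r'](U) ⋈[d=h] π[h](R))) → 1
E2 row counts bottom-up:
  U → 5
  σ[v='t'](U) → 0
  R → 4
  π[h](R) → 4
  (σ[v='t'](U) ⋈[d=h] π[h](R)) → 0
  π[v,h,d]((σ[v='t'](U) ⋈[d=h] π[h](R))) → 0

E1 result:
v | h | d
r | 6 | 6
E2 result:
v | h | d
(0 rows)
Witness: ('r', 6, 6) appears 1× in E1 but 0× in E2.

no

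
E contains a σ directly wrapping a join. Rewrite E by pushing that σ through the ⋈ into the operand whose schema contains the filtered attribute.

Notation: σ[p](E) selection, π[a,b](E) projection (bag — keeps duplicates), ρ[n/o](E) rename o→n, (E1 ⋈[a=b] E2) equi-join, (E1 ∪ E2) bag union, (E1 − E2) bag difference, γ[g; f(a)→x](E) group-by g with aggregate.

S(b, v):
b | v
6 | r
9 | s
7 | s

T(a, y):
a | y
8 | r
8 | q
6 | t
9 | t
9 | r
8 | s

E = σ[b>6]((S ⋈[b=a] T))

σ filters on b, owned by the left side.
E' = (σ[b>6](S) ⋈[b=a] T)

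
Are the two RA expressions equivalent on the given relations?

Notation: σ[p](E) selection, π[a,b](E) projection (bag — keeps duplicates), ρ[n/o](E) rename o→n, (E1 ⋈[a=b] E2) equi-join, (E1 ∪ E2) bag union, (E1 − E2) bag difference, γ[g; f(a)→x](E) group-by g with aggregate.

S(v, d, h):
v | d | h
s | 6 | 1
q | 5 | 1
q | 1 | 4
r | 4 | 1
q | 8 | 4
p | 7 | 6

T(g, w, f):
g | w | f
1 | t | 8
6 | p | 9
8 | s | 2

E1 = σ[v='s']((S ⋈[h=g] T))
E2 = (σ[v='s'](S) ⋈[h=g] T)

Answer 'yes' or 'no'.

E1 row counts bottom-up:
  S → 6
  T → 3
  (S ⋈[h=g] T) → 4
  σ[v='s']((S ⋈[h=g] T)) → 1
E2 row counts bottom-up:
  S → 6
  σ[v='s'](S) → 1
  T → 3
  (σ[v='s'](S) ⋈[h=g] T) → 1

E1 and E2 produce the same multiset:
v | d | h | g | w | f
s | 6 | 1 | 1 | t | 8

yes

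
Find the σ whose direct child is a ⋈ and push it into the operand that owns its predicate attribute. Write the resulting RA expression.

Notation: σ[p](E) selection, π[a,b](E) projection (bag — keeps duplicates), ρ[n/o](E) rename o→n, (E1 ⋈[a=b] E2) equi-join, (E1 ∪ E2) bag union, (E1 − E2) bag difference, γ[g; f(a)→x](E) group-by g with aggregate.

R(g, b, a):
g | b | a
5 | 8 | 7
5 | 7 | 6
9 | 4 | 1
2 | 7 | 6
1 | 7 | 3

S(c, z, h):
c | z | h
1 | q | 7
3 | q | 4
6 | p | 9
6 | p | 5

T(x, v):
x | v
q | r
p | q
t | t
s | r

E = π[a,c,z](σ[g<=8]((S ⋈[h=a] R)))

σ filters on g, owned by the right side.
E' = π[a,c,z]((S ⋈[h=a] σ[g<=8](R)))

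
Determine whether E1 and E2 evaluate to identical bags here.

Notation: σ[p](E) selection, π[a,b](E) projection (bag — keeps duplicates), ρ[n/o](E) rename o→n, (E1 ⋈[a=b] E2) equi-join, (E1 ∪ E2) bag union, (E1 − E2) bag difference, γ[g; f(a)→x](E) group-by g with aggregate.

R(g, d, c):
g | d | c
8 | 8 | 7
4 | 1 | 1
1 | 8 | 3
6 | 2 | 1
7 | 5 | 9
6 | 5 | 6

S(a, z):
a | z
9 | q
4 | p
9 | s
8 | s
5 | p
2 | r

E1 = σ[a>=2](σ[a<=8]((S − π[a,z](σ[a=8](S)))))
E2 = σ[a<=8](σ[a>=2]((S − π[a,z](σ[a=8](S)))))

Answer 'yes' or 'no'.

E1 per-node cardinality:
  S → 6
  S → 6
  σ[a=8](S) → 1
  π[a,z](σ[a=8](S)) → 1
  (S − π[a,z](σ[a=8](S))) → 5
  σ[a<=8]((S − π[a,z](σ[a=8](S)))) → 3
  σ[a>=2](σ[a<=8]((S − π[a,z](σ[a=8](S))))) → 3
E2 per-node cardinality:
  S → 6
  S → 6
  σ[a=8](S) → 1
  π[a,z](σ[a=8](S)) → 1
  (S − π[a,z](σ[a=8](S))) → 5
  σ[a>=2]((S − π[a,z](σ[a=8](S)))) → 5
  σ[a<=8](σ[a>=2]((S − π[a,z](σ[a=8](S))))) → 3

E1 and E2 produce the same multiset:
a | z
2 | r
4 | p
5 | p

yes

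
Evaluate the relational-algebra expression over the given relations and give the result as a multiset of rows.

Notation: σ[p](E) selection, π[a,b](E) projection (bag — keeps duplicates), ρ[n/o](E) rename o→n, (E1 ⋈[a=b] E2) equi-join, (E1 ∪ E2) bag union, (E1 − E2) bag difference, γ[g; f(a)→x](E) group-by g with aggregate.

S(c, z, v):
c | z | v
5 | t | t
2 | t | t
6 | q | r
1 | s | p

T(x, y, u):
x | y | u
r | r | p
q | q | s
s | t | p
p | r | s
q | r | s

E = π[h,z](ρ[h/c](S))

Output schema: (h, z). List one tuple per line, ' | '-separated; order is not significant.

Row counts bottom-up:
  S → 4
  ρ[h/c](S) → 4
  π[h,z](ρ[h/c](S)) → 4

== RESULT ==
h | z
1 | s
2 | t
5 | t
6 | q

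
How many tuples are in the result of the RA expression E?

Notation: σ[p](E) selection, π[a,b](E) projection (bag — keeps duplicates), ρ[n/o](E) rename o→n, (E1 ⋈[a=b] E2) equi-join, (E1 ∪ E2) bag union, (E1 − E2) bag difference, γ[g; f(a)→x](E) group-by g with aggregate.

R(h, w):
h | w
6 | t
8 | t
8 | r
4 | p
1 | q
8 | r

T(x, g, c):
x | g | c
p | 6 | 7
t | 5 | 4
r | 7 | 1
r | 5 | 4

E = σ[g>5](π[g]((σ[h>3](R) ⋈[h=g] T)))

Subexpression sizes:
  R → 6
  σ[h>3](R) → 5
  T → 4
  (σ[h>3](R) ⋈[h=g] T) → 1
  π[g]((σ[h>3](R) ⋈[h=g] T)) → 1
  σ[g>5](π[g]((σ[h>3](R) ⋈[h=g] T))) → 1

|E| = 1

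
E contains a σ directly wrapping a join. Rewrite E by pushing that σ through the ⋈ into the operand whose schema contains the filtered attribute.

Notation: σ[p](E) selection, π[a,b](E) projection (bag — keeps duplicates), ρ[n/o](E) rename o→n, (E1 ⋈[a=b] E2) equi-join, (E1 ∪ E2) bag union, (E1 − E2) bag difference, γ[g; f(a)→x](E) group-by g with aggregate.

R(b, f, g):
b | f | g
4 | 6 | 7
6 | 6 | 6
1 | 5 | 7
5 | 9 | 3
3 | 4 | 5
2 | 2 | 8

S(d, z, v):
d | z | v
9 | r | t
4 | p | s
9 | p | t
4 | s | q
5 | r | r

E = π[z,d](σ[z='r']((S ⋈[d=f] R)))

σ filters on z, owned by the left side.
E' = π[z,d]((σ[z='r'](S) ⋈[d=f] R))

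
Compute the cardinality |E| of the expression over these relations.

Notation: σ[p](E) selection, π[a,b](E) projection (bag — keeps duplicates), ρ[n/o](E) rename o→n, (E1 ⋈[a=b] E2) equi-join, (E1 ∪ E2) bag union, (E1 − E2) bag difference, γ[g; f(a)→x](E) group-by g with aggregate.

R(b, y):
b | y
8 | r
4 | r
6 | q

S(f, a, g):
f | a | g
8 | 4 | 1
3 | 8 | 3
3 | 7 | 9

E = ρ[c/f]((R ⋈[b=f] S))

Stepwise |·|:
  R → 3
  S → 3
  (R ⋈[b=f] S) → 1
  ρ[c/f]((R ⋈[b=f] S)) → 1

|E| = 1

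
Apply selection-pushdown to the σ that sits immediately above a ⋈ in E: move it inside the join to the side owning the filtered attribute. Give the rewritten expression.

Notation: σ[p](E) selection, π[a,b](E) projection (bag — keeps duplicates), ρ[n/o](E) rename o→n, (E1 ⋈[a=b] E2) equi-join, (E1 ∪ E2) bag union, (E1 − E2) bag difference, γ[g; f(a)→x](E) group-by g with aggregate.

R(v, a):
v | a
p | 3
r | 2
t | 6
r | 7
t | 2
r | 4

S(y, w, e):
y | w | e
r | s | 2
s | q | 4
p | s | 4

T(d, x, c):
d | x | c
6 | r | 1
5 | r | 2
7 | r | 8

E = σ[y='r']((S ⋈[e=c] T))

σ filters on y, owned by the left side.
E' = (σ[y='r'](S) ⋈[e=c] T)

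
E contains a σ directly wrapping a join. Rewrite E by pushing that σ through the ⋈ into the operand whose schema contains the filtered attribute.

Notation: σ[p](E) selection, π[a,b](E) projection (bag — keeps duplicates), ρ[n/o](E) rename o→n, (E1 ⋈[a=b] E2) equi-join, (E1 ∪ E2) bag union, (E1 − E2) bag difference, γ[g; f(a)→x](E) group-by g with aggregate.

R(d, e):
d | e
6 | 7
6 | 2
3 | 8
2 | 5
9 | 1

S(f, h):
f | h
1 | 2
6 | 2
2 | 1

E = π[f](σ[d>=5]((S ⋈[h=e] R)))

σ filters on d, owned by the right side.
E' = π[f]((S ⋈[h=e] σ[d>=5](R)))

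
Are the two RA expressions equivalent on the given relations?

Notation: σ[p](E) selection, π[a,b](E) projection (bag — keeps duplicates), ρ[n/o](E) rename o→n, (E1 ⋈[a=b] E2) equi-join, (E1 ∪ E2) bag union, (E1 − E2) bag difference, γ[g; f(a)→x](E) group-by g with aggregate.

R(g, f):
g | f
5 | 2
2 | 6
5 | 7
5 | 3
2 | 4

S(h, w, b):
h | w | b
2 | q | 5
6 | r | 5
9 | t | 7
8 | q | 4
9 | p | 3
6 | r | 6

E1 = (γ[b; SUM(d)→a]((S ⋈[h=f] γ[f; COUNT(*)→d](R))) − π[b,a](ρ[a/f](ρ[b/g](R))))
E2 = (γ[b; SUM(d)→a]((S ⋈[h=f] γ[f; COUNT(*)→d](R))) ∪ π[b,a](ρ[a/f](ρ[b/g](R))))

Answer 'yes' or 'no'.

E1 stepwise |·|:
  S → 6
  R → 5
  γ[f; COUNT(*)→d](R) → 5
  (S ⋈[h=f] γ[f; COUNT(*)→d](R)) → 3
  γ[b; SUM(d)→a]((S ⋈[h=f] γ[f; COUNT(*)→d](R))) → 2
  R → 5
  ρ[b/g](R) → 5
  ρ[a/f](ρ[b/g](R)) → 5
  π[b,a](ρ[a/f](ρ[b/g](R))) → 5
  (γ[b; SUM(d)→a]((S ⋈[h=f] γ[f; COUNT(*)→d](R))) − π[b,a](ρ[a/f](ρ[b/g](R)))) → 1
E2 stepwise |·|:
  S → 6
  R → 5
  γ[f; COUNT(*)→d](R) → 5
  (S ⋈[h=f] γ[f; COUNT(*)→d](R)) → 3
  γ[b; SUM(d)→a]((S ⋈[h=f] γ[f; COUNT(*)→d](R))) → 2
  R → 5
  ρ[b/g](R) → 5
  ρ[a/f](ρ[b/g](R)) → 5
  π[b,a](ρ[a/f](ρ[b/g](R))) → 5
  (γ[b; SUM(d)→a]((S ⋈[h=f] γ[f; COUNT(*)→d](R))) ∪ π[b,a](ρ[a/f](ρ[b/g](R)))) → 7

E1 result:
b | a
6 | 1
E2 result:
b | a
2 | 4
2 | 6
5 | 2
5 | 2
5 | 3
5 | 7
6 | 1
Witness: (2, 4) appears 0× in E1 but 1× in E2.

no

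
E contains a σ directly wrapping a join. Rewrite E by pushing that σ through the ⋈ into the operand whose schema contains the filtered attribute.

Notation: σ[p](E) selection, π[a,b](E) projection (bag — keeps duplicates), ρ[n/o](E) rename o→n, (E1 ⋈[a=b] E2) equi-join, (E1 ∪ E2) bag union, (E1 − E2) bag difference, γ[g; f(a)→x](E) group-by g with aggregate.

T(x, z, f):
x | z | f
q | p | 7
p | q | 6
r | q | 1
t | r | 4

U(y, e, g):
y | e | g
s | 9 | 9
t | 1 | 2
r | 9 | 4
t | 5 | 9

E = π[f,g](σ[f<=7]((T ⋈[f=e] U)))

σ filters on f, owned by the left side.
E' = π[f,g]((σ[f<=7](T) ⋈[f=e] U))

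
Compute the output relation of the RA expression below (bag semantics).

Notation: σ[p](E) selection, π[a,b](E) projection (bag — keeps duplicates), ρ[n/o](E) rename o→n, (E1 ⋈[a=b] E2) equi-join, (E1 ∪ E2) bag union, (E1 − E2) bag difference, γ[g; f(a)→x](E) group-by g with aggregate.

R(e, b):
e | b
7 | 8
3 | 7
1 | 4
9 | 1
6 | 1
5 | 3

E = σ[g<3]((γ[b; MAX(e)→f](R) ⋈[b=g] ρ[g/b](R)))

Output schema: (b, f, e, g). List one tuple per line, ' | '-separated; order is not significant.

Subexpression sizes:
  R → 6
  γ[b; MAX(e)→f](R) → 5
  R → 6
  ρ[g/b](R) → 6
  (γ[b; MAX(e)→f](R) ⋈[b=g] ρ[g/b](R)) → 6
  σ[g<3]((γ[b; MAX(e)→f](R) ⋈[b=g] ρ[g/b](R))) → 2

== RESULT ==
b | f | e | g
1 | 9 | 6 | 1
1 | 9 | 9 | 1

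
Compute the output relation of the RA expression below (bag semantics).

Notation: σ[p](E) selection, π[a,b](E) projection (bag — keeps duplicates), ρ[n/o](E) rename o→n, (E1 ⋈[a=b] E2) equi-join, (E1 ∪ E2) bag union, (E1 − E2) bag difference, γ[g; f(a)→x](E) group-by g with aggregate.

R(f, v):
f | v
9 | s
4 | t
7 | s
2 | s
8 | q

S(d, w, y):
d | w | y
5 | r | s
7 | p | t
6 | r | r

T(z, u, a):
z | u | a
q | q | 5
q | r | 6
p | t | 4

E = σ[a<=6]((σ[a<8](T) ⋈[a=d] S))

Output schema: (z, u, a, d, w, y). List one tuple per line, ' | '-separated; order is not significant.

Stepwise |·|:
  T → 3
  σ[a<8](T) → 3
  S → 3
  (σ[a<8](T) ⋈[a=d] S) → 2
  σ[a<=6]((σ[a<8](T) ⋈[a=d] S)) → 2

== RESULT ==
z | u | a | d | w | y
q | q | 5 | 5 | r | s
q | r | 6 | 6 | r | r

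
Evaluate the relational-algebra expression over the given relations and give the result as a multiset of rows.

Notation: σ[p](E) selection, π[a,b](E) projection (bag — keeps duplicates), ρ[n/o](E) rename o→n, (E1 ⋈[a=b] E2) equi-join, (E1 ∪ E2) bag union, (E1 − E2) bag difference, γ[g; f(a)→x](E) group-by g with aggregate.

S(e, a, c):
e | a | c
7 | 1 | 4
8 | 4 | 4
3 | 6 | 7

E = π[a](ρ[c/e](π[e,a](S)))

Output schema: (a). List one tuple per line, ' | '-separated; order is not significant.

Stepwise |·|:
  S → 3
  π[e,a](S) → 3
  ρ[c/e](π[e,a](S)) → 3
  π[a](ρ[c/e](π[e,a](S))) → 3

== RESULT ==
a
1
4
6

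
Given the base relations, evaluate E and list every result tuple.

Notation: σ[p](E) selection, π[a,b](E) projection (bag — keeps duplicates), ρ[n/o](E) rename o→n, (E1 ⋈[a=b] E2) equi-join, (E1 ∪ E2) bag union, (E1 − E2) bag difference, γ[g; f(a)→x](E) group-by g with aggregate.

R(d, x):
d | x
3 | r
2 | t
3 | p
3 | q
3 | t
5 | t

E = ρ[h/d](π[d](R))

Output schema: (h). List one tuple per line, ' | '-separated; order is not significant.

Per-node cardinality:
  R → 6
  π[d](R) → 6
  ρ[h/d](π[d](R)) → 6

== RESULT ==
h
2
3
3
3
3
5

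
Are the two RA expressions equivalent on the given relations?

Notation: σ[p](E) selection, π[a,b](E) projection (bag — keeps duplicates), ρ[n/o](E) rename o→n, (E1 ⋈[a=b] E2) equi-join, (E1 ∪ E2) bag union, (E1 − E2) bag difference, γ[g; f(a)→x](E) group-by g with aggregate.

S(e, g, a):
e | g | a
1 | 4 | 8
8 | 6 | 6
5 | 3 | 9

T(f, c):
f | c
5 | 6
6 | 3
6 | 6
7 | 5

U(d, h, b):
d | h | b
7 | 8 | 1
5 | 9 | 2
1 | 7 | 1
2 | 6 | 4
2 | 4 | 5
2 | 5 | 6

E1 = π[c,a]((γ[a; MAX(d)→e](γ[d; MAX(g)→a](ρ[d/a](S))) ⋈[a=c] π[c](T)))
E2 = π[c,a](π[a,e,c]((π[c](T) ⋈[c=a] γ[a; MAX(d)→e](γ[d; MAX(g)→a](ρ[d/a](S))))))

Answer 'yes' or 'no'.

E1 row counts bottom-up:
  S → 3
  ρ[d/a](S) → 3
  γ[d; MAX(g)→a](ρ[d/a](S)) → 3
  γ[a; MAX(d)→e](γ[d; MAX(g)→a](ρ[d/a](S))) → 3
  T → 4
  π[c](T) → 4
  (γ[a; MAX(d)→e](γ[d; MAX(g)→a](ρ[d/a](S))) ⋈[a=c] π[c](T)) → 3
  π[c,a]((γ[a; MAX(d)→e](γ[d; MAX(g)→a](ρ[d/a](S))) ⋈[a=c] π[c](T))) → 3
E2 row counts bottom-up:
  T → 4
  π[c](T) → 4
  S → 3
  ρ[d/a](S) → 3
  γ[d; MAX(g)→a](ρ[d/a](S)) → 3
  γ[a; MAX(d)→e](γ[d; MAX(g)→a](ρ[d/a](S))) → 3
  (π[c](T) ⋈[c=a] γ[a; MAX(d)→e](γ[d; MAX(g)→a](ρ[d/a](S)))) → 3
  π[a,e,c]((π[c](T) ⋈[c=a] γ[a; MAX(d)→e](γ[d; MAX(g)→a](ρ[d/a](S))))) → 3
  π[c,a](π[a,e,c]((π[c](T) ⋈[c=a] γ[a; MAX(d)→e](γ[d; MAX(g)→a](ρ[d/a](S)))))) → 3

E1 and E2 produce the same multiset:
c | a
3 | 3
6 | 6
6 | 6

yes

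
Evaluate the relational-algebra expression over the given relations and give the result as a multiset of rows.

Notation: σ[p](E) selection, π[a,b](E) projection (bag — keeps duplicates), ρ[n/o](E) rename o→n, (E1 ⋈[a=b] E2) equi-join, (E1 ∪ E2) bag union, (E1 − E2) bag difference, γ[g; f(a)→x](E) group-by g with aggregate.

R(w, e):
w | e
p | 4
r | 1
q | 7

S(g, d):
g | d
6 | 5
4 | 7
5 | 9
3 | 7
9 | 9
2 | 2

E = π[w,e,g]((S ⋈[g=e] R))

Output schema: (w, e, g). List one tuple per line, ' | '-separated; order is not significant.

Per-node cardinality:
  S → 6
  R → 3
  (S ⋈[g=e] R) → 1
  π[w,e,g]((S ⋈[g=e] R)) → 1

== RESULT ==
w | e | g
p | 4 | 4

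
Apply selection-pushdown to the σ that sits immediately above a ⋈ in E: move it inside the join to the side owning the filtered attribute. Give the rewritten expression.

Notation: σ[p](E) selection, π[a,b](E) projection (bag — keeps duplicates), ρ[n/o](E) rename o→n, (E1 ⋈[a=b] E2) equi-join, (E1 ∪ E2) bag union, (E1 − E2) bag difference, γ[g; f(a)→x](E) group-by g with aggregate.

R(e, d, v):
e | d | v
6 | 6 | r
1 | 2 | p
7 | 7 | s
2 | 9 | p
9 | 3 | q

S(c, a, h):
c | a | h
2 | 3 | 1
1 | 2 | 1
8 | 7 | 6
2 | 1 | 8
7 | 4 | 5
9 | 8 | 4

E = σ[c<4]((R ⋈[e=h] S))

σ filters on c, owned by the right side.
E' = (R ⋈[e=h] σ[c<4](S))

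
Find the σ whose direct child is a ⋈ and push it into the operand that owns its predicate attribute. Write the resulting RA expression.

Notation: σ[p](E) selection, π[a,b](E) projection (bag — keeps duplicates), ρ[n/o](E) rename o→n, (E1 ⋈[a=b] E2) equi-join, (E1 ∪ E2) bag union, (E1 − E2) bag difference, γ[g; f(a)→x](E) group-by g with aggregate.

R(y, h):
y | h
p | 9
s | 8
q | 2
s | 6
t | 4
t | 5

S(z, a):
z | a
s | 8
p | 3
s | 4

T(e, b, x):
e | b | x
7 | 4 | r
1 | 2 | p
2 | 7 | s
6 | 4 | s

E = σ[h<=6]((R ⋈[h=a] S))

σ filters on h, owned by the left side.
E' = (σ[h<=6](R) ⋈[h=a] S)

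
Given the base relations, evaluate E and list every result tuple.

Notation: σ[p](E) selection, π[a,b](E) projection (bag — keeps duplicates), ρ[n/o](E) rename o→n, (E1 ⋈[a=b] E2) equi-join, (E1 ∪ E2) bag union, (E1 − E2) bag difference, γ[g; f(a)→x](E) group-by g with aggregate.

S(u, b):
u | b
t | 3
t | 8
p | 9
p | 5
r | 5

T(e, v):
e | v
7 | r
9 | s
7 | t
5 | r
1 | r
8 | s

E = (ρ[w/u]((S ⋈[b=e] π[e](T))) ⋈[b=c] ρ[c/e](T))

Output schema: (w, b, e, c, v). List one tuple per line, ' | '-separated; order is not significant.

Per-node cardinality:
  S → 5
  T → 6
  π[e](T) → 6
  (S ⋈[b=e] π[e](T)) → 4
  ρ[w/u]((S ⋈[b=e] π[e](T))) → 4
  T → 6
  ρ[c/e](T) → 6
  (ρ[w/u]((S ⋈[b=e] π[e](T))) ⋈[b=c] ρ[c/e](T)) → 4

== RESULT ==
w | b | e | c | v
p | 5 | 5 | 5 | r
p | 9 | 9 | 9 | s
r | 5 | 5 | 5 | r
t | 8 | 8 | 8 | s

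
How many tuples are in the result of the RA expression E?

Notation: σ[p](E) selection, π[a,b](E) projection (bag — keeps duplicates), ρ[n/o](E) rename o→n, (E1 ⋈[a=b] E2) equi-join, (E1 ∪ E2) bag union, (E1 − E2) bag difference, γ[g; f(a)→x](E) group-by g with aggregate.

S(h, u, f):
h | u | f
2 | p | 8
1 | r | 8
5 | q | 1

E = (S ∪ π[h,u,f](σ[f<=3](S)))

Subexpression sizes:
  S → 3
  S → 3
  σ[f<=3](S) → 1
  π[h,u,f](σ[f<=3](S)) → 1
  (S ∪ π[h,u,f](σ[f<=3](S))) → 4

|E| = 4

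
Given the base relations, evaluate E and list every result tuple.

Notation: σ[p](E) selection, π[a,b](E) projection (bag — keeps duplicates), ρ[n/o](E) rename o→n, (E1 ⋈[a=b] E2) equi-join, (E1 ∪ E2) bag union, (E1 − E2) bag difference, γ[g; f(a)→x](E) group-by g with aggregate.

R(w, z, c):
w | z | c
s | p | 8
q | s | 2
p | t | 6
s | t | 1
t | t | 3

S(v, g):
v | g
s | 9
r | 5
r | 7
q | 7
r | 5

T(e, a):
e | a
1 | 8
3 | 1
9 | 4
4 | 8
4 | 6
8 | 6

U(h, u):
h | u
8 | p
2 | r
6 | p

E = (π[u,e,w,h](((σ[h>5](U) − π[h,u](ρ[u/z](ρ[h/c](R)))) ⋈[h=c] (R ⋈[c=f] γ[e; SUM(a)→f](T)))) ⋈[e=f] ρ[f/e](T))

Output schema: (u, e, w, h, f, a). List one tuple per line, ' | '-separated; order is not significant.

Row counts bottom-up:
  U → 3
  σ[h>5](U) → 2
  R → 5
  ρ[h/c](R) → 5
  ρ[u/z](ρ[h/c](R)) → 5
  π[h,u](ρ[u/z](ρ[h/c](R))) → 5
  (σ[h>5](U) − π[h,u](ρ[u/z](ρ[h/c](R)))) → 1
  R → 5
  T → 6
  γ[e; SUM(a)→f](T) → 5
  (R ⋈[c=f] γ[e; SUM(a)→f](T)) → 3
  ((σ[h>5](U) − π[h,u](ρ[u/z](ρ[h/c](R)))) ⋈[h=c] (R ⋈[c=f] γ[e; SUM(a)→f](T))) → 1
  π[u,e,w,h](((σ[h>5](U) − π[h,u](ρ[u/z](ρ[h/c](R)))) ⋈[h=c] (R ⋈[c=f] γ[e; SUM(a)→f](T)))) → 1
  T → 6
  ρ[f/e](T) → 6
  (π[u,e,w,h](((σ[h>5](U) − π[h,u](ρ[u/z](ρ[h/c](R)))) ⋈[h=c] (R ⋈[c=f] γ[e; SUM(a)→f](T)))) ⋈[e=f] ρ[f/e](T)) → 1

== RESULT ==
u | e | w | h | f | a
p | 8 | p | 6 | 8 | 6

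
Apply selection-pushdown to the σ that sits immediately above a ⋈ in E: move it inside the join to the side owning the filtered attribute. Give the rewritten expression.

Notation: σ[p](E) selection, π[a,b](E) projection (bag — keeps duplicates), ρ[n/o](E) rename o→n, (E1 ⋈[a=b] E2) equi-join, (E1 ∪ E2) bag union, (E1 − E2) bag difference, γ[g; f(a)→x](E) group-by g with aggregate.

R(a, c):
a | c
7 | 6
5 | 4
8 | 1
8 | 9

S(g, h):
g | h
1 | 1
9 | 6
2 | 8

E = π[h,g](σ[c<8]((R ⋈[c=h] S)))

σ filters on c, owned by the left side.
E' = π[h,g]((σ[c<8](R) ⋈[c=h] S))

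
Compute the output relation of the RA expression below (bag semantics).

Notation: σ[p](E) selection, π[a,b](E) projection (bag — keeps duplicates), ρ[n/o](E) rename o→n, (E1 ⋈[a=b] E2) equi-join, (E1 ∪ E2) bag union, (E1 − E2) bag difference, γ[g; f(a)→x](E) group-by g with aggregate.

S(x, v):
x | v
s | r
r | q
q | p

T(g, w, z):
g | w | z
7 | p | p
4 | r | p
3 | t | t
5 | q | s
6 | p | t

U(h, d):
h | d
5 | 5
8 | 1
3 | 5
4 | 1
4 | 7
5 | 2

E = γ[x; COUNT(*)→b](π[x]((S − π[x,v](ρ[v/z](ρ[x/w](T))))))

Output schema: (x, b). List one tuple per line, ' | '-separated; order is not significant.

Row counts bottom-up:
  S → 3
  T → 5
  ρ[x/w](T) → 5
  ρ[v/z](ρ[x/w](T)) → 5
  π[x,v](ρ[v/z](ρ[x/w](T))) → 5
  (S − π[x,v](ρ[v/z](ρ[x/w](T)))) → 3
  π[x]((S − π[x,v](ρ[v/z](ρ[x/w](T))))) → 3
  γ[x; COUNT(*)→b](π[x]((S − π[x,v](ρ[v/z](ρ[x/w](T)))))) → 3

== RESULT ==
x | b
q | 1
r | 1
s | 1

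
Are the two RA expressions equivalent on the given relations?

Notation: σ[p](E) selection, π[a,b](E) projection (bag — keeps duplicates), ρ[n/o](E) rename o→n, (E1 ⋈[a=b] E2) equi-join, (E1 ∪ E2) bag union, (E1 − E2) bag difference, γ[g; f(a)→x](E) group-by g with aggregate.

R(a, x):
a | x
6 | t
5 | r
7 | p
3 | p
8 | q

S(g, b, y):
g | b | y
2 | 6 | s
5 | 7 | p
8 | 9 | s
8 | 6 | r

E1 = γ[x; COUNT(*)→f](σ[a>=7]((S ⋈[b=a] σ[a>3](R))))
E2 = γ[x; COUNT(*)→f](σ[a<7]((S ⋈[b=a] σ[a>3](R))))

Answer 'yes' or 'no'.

E1 per-node cardinality:
  S → 4
  R → 5
  σ[a>3](R) → 4
  (S ⋈[b=a] σ[a>3](R)) → 3
  σ[a>=7]((S ⋈[b=a] σ[a>3](R))) → 1
  γ[x; COUNT(*)→f](σ[a>=7]((S ⋈[b=a] σ[a>3](R)))) → 1
E2 per-node cardinality:
  S → 4
  R → 5
  σ[a>3](R) → 4
  (S ⋈[b=a] σ[a>3](R)) → 3
  σ[a<7]((S ⋈[b=a] σ[a>3](R))) → 2
  γ[x; COUNT(*)→f](σ[a<7]((S ⋈[b=a] σ[a>3](R)))) → 1

E1 result:
x | f
p | 1
E2 result:
x | f
t | 2
Witness: ('p', 1) appears 1× in E1 but 0× in E2.

no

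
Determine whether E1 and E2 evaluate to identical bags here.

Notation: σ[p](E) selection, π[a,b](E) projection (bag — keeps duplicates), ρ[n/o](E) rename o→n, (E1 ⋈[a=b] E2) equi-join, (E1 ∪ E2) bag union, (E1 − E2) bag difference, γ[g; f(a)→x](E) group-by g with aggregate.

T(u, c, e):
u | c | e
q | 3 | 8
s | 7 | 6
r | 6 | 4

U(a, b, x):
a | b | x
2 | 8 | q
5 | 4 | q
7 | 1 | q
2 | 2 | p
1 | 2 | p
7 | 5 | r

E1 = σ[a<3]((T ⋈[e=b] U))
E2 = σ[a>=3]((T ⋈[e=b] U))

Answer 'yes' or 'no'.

E1 row counts bottom-up:
  T → 3
  U → 6
  (T ⋈[e=b] U) → 2
  σ[a<3]((T ⋈[e=b] U)) → 1
E2 row counts bottom-up:
  T → 3
  U → 6
  (T ⋈[e=b] U) → 2
  σ[a>=3]((T ⋈[e=b] U)) → 1

E1 result:
u | c | e | a | b | x
q | 3 | 8 | 2 | 8 | q
E2 result:
u | c | e | a | b | x
r | 6 | 4 | 5 | 4 | q
Witness: ('r', 6, 4, 5, 4, 'q') appears 0× in E1 but 1× in E2.

no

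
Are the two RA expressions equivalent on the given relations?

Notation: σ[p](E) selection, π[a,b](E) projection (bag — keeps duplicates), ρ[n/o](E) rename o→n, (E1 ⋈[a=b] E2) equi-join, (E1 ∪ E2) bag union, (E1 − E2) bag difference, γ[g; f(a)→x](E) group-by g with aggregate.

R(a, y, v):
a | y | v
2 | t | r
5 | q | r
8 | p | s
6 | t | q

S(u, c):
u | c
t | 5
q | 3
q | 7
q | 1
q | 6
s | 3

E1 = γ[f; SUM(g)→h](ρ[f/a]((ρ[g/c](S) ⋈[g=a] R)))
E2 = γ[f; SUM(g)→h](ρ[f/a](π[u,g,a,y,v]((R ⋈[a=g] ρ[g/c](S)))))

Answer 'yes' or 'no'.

E1 per-node cardinality:
  S → 6
  ρ[g/c](S) → 6
  R → 4
  (ρ[g/c](S) ⋈[g=a] R) → 2
  ρ[f/a]((ρ[g/c](S) ⋈[g=a] R)) → 2
  γ[f; SUM(g)→h](ρ[f/a]((ρ[g/c](S) ⋈[g=a] R))) → 2
E2 per-node cardinality:
  R → 4
  S → 6
  ρ[g/c](S) → 6
  (R ⋈[a=g] ρ[g/c](S)) → 2
  π[u,g,a,y,v]((R ⋈[a=g] ρ[g/c](S))) → 2
  ρ[f/a](π[u,g,a,y,v]((R ⋈[a=g] ρ[g/c](S)))) → 2
  γ[f; SUM(g)→h](ρ[f/a](π[u,g,a,y,v]((R ⋈[a=g] ρ[g/c](S))))) → 2

E1 and E2 produce the same multiset:
f | h
5 | 5
6 | 6

yes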